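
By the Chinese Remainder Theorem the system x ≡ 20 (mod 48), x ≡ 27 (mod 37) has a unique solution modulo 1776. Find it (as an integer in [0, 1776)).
The moduli 48, 37 are pairwise coprime, so by the CRT there is a unique solution mod 48·37 = 1776.
Solve by successive substitution. Start with x ≡ 20 (mod 48).
  Combine with x ≡ 27 (mod 37): write x = 20 + 48·t and require 20 + 48·t ≡ 27 (mod 37), i.e. 48·t ≡ 27 − 20 ≡ 7 (mod 37). Since 48^(−1) ≡ 27 (mod 37) (48 ≡ 11 (mod 37)), t ≡ 27·7 ≡ 4 (mod 37). So x ≡ 20 + 48·4 = 212 (mod 1776).
Unique solution in [0, 1776): x = 212.

Final answer: x ≡ 212 (mod 1776); the representative in [0, 1776) is 212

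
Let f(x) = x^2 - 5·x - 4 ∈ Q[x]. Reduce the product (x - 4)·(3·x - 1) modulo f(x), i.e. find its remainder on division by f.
First multiply in Q[x] without reducing: a · b = 3·x^2 - 13·x + 4. Now divide by f(x) = x^2 - 5·x - 4, eliminating the leading term at each step:
  leading term 3·x^2: subtract (3)·f(x) = 3·x^2 - 15·x - 12, leaving 2·x + 16
The degree is now < 2, so this is the remainder. Hence a · b ≡ 2·x + 16 in Q[x]/(f).

Final answer: a · b ≡ 2·x + 16 (mod f(x))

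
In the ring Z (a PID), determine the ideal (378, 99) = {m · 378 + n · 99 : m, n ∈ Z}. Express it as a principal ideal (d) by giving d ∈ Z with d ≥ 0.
In the PID Z, (a, b) is generated by gcd(a, b). Compute gcd(378, 99) with the extended Euclidean algorithm, tracking rows (r, s, t) with s·378 + t·99 = r:
  row A: (378, 1, 0)   [1·378 + 0·99 = 378]
  row B: (99, 0, 1)   [0·378 + 1·99 = 99]
  378 = 3·99 + 81   → row C = row A − 3·row B = (81, 1, −3)   [check: 1·378 − 3·99 = 81]
  99 = 1·81 + 18   → row D = row B − 1·row C = (18, −1, 4)   [check: −1·378 + 4·99 = 18]
  81 = 4·18 + 9   → row E = row C − 4·row D = (9, 5, −19)   [check: 5·378 − 19·99 = 9]
  18 = 2·9 + 0   → remainder 0, stop. gcd = 9 (last nonzero row E).
So gcd(378, 99) = 9, with Bézout identity 5·378 − 19·99 = 9. Containment (⊇): the Bézout identity exhibits 9 as an element of (378, 99), giving (9) ⊆ (378, 99). Containment (⊆): since 9 | 378 and 9 | 99 (378 = 9·42, 99 = 9·11), every Z-linear combination of 378 and 99 is divisible by 9, so (378, 99) ⊆ (9). Therefore (378, 99) = (9), d = 9.

Final answer: (378, 99) = (9); d = 9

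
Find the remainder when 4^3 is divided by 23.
18

Use repeated squaring. Binary(3) = 11. Walk through the bits of the exponent 3 left-to-right: at each bit after the leading one, square the running value, then multiply by 4 if the bit is 1 (always reducing mod 23):
  bit 1 = 1 (leading): start with 4.
  bit 2 = 1: square 4^2 = 16; bit is 1, so multiply 16·4 = 64 ≡ 18 (mod 23).
Final value: 4^3 ≡ 18 (mod 23).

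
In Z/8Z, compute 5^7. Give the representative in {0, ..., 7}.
5

Use repeated squaring. Binary(7) = 111. Walk through the bits of the exponent 7 left-to-right: at each bit after the leading one, square the running value, then multiply by 5 if the bit is 1 (always reducing mod 8):
  bit 1 = 1 (leading): start with 5.
  bit 2 = 1: square 5^2 = 25 ≡ 1; bit is 1, so multiply 1·5 = 5 (mod 8).
  bit 3 = 1: square 5^2 = 25 ≡ 1; bit is 1, so multiply 1·5 = 5 (mod 8).
Final value: 5^7 ≡ 5 (mod 8).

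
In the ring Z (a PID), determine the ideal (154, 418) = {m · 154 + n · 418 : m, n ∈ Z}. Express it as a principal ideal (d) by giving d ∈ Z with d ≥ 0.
In the PID Z, (a, b) is generated by gcd(a, b). Compute gcd(418, 154) with the extended Euclidean algorithm, tracking rows (r, s, t) with s·418 + t·154 = r:
  row A: (418, 1, 0)   [1·418 + 0·154 = 418]
  row B: (154, 0, 1)   [0·418 + 1·154 = 154]
  418 = 2·154 + 110   → row C = row A − 2·row B = (110, 1, −2)   [check: 1·418 − 2·154 = 110]
  154 = 1·110 + 44   → row D = row B − 1·row C = (44, −1, 3)   [check: −1·418 + 3·154 = 44]
  110 = 2·44 + 22   → row E = row C − 2·row D = (22, 3, −8)   [check: 3·418 − 8·154 = 22]
  44 = 2·22 + 0   → remainder 0, stop. gcd = 22 (last nonzero row E).
So gcd(154, 418) = 22, with Bézout identity 3·418 − 8·154 = 22. Containment (⊇): the Bézout identity exhibits 22 as an element of (154, 418), giving (22) ⊆ (154, 418). Containment (⊆): since 22 | 154 and 22 | 418 (154 = 22·7, 418 = 22·19), every Z-linear combination of 154 and 418 is divisible by 22, so (154, 418) ⊆ (22). Therefore (154, 418) = (22), d = 22.

Final answer: (154, 418) = (22); d = 22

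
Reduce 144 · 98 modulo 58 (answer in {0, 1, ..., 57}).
Reduce the factors first: 144 ≡ 28, 98 ≡ 40 (mod 58), so 144 · 98 ≡ 28 · 40 (mod 58). 28 · 40 = 1120. Dividing by 58: 1120 = 19·58 + 18. So (144 · 98) mod 58 = 18.

Final answer: 18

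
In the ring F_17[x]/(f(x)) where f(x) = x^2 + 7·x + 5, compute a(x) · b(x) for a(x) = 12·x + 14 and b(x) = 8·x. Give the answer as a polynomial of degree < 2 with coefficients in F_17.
Multiply as integer polynomials: a · b = 96·x^2 + 112·x. Reducing coefficients mod 17: a · b ≡ 11·x^2 + 10·x. Now divide by f(x) = x^2 + 7·x + 5 in F_17[x], eliminating the leading term at each step:
  leading term 11·x^2: subtract (11)·f(x) = 11·x^2 + 9·x + 4, leaving x + 13 (coefficients mod 17)
The degree is now < 2, so this is the remainder. Hence a · b ≡ x + 13 in F_17[x]/(f).

Final answer: a · b ≡ x + 13 (mod f(x))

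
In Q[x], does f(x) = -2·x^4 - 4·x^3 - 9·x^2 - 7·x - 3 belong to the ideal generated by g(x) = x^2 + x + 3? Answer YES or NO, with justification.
In Q[x] the ideal (g) consists of all multiples of g, so f ∈ (g) iff g | f, i.e. iff the remainder of f on division by g is 0. Divide f by g (g is monic, so eliminate the leading term of the running remainder at each step):
  leading term -2·x^4: subtract (-2·x^2)·g(x) = -2·x^4 - 2·x^3 - 6·x^2, leaving -2·x^3 - 3·x^2 - 7·x - 3
  leading term -2·x^3: subtract (-2·x)·g(x) = -2·x^3 - 2·x^2 - 6·x, leaving -x^2 - x - 3
  leading term -x^2: subtract (-1)·g(x) = -x^2 - x - 3, leaving 0
The remainder is 0, so f(x) = g(x) · h(x) with h(x) = -2·x^2 - 2·x - 1. Hence g | f, i.e. f ∈ (g).

Final answer: YES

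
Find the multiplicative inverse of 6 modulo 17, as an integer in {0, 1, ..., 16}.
Apply the extended Euclidean algorithm to (17, 6), tracking rows (r, s, t) with s·17 + t·6 = r. Each division r_prev = q·r_cur + r_new produces the new row as (previous row) − q·(current row):
  row A: (17, 1, 0)   [1·17 + 0·6 = 17]
  row B: (6, 0, 1)   [0·17 + 1·6 = 6]
  17 = 2·6 + 5   → row C = row A − 2·row B = (5, 1, −2)   [check: 1·17 − 2·6 = 5]
  6 = 1·5 + 1   → row D = row B − 1·row C = (1, −1, 3)   [check: −1·17 + 3·6 = 1]
  5 = 5·1 + 0   → remainder 0, stop. gcd = 1 (last nonzero row D).
The gcd is 1, so 6 is invertible mod 17. The last nonzero row gives −1·17 + 3·6 = 1, so t = 3. So 6^(−1) ≡ 3 (mod 17). Verify: 6 · 3 = 18 ≡ 1 (mod 17). ✓

Final answer: 6^(−1) ≡ 3 (mod 17)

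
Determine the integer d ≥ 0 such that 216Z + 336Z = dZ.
(216, 336) = (24); d = 24

In the PID Z, (a, b) is generated by gcd(a, b). Compute gcd(336, 216) with the extended Euclidean algorithm, tracking rows (r, s, t) with s·336 + t·216 = r:
  row A: (336, 1, 0)   [1·336 + 0·216 = 336]
  row B: (216, 0, 1)   [0·336 + 1·216 = 216]
  336 = 1·216 + 120   → row C = row A − 1·row B = (120, 1, −1)   [check: 1·336 − 1·216 = 120]
  216 = 1·120 + 96   → row D = row B − 1·row C = (96, −1, 2)   [check: −1·336 + 2·216 = 96]
  120 = 1·96 + 24   → row E = row C − 1·row D = (24, 2, −3)   [check: 2·336 − 3·216 = 24]
  96 = 4·24 + 0   → remainder 0, stop. gcd = 24 (last nonzero row E).
So gcd(216, 336) = 24, with Bézout identity 2·336 − 3·216 = 24. Containment (⊇): the Bézout identity exhibits 24 as an element of (216, 336), giving (24) ⊆ (216, 336). Containment (⊆): since 24 | 216 and 24 | 336 (216 = 24·9, 336 = 24·14), every Z-linear combination of 216 and 336 is divisible by 24, so (216, 336) ⊆ (24). Therefore (216, 336) = (24), d = 24.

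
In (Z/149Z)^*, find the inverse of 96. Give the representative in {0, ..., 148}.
96^(−1) ≡ 104 (mod 149)

Apply the extended Euclidean algorithm to (149, 96), tracking rows (r, s, t) with s·149 + t·96 = r. Each division r_prev = q·r_cur + r_new produces the new row as (previous row) − q·(current row):
  row A: (149, 1, 0)   [1·149 + 0·96 = 149]
  row B: (96, 0, 1)   [0·149 + 1·96 = 96]
  149 = 1·96 + 53   → row C = row A − 1·row B = (53, 1, −1)   [check: 1·149 − 1·96 = 53]
  96 = 1·53 + 43   → row D = row B − 1·row C = (43, −1, 2)   [check: −1·149 + 2·96 = 43]
  53 = 1·43 + 10   → row E = row C − 1·row D = (10, 2, −3)   [check: 2·149 − 3·96 = 10]
  43 = 4·10 + 3   → row F = row D − 4·row E = (3, −9, 14)   [check: −9·149 + 14·96 = 3]
  10 = 3·3 + 1   → row G = row E − 3·row F = (1, 29, −45)   [check: 29·149 − 45·96 = 1]
  3 = 3·1 + 0   → remainder 0, stop. gcd = 1 (last nonzero row G).
The gcd is 1, so 96 is invertible mod 149. The last nonzero row gives 29·149 − 45·96 = 1, so t = −45. So 96^(−1) ≡ −45 ≡ 104 (mod 149). Verify: 96 · 104 = 9984 ≡ 1 (mod 149). ✓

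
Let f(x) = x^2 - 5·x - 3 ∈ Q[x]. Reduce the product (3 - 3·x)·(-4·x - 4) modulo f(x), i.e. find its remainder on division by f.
First multiply in Q[x] without reducing: a · b = 12·x^2 - 12. Now divide by f(x) = x^2 - 5·x - 3, eliminating the leading term at each step:
  leading term 12·x^2: subtract (12)·f(x) = 12·x^2 - 60·x - 36, leaving 60·x + 24
The degree is now < 2, so this is the remainder. Hence a · b ≡ 60·x + 24 in Q[x]/(f).

Final answer: a · b ≡ 60·x + 24 (mod f(x))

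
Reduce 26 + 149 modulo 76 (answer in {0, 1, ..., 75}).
23

Reduce the summands first: 149 ≡ 73 (mod 76), so 26 + 149 ≡ 26 + 73 (mod 76). 26 + 73 = 99; 99 = 1·76 + 23, so (26 + 149) mod 76 = 23.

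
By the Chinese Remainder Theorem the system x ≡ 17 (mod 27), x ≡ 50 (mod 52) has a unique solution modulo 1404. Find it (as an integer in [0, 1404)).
The moduli 27, 52 are pairwise coprime, so by the CRT there is a unique solution mod 27·52 = 1404.
Solve by successive substitution. Start with x ≡ 17 (mod 27).
  Combine with x ≡ 50 (mod 52): write x = 17 + 27·t and require 17 + 27·t ≡ 50 (mod 52), i.e. 27·t ≡ 50 − 17 ≡ 33 (mod 52). Since 27^(−1) ≡ 27 (mod 52), t ≡ 27·33 ≡ 7 (mod 52). So x ≡ 17 + 27·7 = 206 (mod 1404).
Unique solution in [0, 1404): x = 206.

Final answer: x ≡ 206 (mod 1404); the representative in [0, 1404) is 206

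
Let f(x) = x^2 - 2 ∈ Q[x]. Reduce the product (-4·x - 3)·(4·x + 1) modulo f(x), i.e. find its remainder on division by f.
a · b ≡ -16·x - 35 (mod f(x))

First multiply in Q[x] without reducing: a · b = -16·x^2 - 16·x - 3. Now divide by f(x) = x^2 - 2, eliminating the leading term at each step:
  leading term -16·x^2: subtract (-16)·f(x) = 32 - 16·x^2, leaving -16·x - 35
The degree is now < 2, so this is the remainder. Hence a · b ≡ -16·x - 35 in Q[x]/(f).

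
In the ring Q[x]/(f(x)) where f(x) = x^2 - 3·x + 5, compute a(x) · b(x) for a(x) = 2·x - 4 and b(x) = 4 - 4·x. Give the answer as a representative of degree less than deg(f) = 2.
a · b ≡ 24 (mod f(x))

First multiply in Q[x] without reducing: a · b = -8·x^2 + 24·x - 16. Now divide by f(x) = x^2 - 3·x + 5, eliminating the leading term at each step:
  leading term -8·x^2: subtract (-8)·f(x) = -8·x^2 + 24·x - 40, leaving 24
The degree is now < 2, so this is the remainder. Hence a · b ≡ 24 in Q[x]/(f).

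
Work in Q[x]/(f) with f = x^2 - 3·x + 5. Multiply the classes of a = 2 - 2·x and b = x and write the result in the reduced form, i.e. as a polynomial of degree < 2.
a · b ≡ 10 - 4·x (mod f(x))

First multiply in Q[x] without reducing: a · b = -2·x^2 + 2·x. Now divide by f(x) = x^2 - 3·x + 5, eliminating the leading term at each step:
  leading term -2·x^2: subtract (-2)·f(x) = -2·x^2 + 6·x - 10, leaving 10 - 4·x
The degree is now < 2, so this is the remainder. Hence a · b ≡ 10 - 4·x in Q[x]/(f).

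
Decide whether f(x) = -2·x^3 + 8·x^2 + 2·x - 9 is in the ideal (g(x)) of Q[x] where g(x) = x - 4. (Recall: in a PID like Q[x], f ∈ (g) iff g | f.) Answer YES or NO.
In Q[x] the ideal (g) consists of all multiples of g, so f ∈ (g) iff g | f, i.e. iff the remainder of f on division by g is 0. Divide f by g (g is monic, so eliminate the leading term of the running remainder at each step):
  leading term -2·x^3: subtract (-2·x^2)·g(x) = -2·x^3 + 8·x^2, leaving 2·x - 9
  leading term 2·x: subtract (2)·g(x) = 2·x - 8, leaving -1
The remainder r(x) = -1 ≠ 0 (and deg r < deg g), so g ∤ f, i.e. f ∉ (g).

Final answer: NO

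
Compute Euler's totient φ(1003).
φ(1003) = 928

φ is multiplicative, with φ(p^e) = p^e − p^(e−1). Factorise 1003 = 17 · 59. Then
  φ(1003) = (17 − 1) · (59 − 1) = 16 · 58 = 928.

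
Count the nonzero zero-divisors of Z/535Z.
In Z/535Z each nonzero element is either a unit (gcd with 535 is 1) or a zero-divisor (gcd > 1). The number of units is φ(535): factorise 535 = 5 · 107, so φ(535) = (5 − 1) · (107 − 1) = 4 · 106 = 424. The nonzero elements number 535 − 1 = 534. Hence the nonzero zero-divisors number 534 − 424 = 110.

Final answer: Z/535Z has 110 nonzero zero-divisors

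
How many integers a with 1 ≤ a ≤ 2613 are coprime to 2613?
The number of a ∈ {1, ..., 2613} with gcd(a, 2613) = 1 is by definition Euler's totient φ(2613). φ is multiplicative, with φ(p^e) = p^e − p^(e−1). Factorise 2613 = 3 · 13 · 67. Then
  φ(2613) = (3 − 1) · (13 − 1) · (67 − 1) = 2 · 12 · 66 = 1584.
So there are 1584 such integers.

Final answer: 1584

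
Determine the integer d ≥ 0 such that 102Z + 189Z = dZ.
In the PID Z, (a, b) is generated by gcd(a, b). Compute gcd(189, 102) with the extended Euclidean algorithm, tracking rows (r, s, t) with s·189 + t·102 = r:
  row A: (189, 1, 0)   [1·189 + 0·102 = 189]
  row B: (102, 0, 1)   [0·189 + 1·102 = 102]
  189 = 1·102 + 87   → row C = row A − 1·row B = (87, 1, −1)   [check: 1·189 − 1·102 = 87]
  102 = 1·87 + 15   → row D = row B − 1·row C = (15, −1, 2)   [check: −1·189 + 2·102 = 15]
  87 = 5·15 + 12   → row E = row C − 5·row D = (12, 6, −11)   [check: 6·189 − 11·102 = 12]
  15 = 1·12 + 3   → row F = row D − 1·row E = (3, −7, 13)   [check: −7·189 + 13·102 = 3]
  12 = 4·3 + 0   → remainder 0, stop. gcd = 3 (last nonzero row F).
So gcd(102, 189) = 3, with Bézout identity −7·189 + 13·102 = 3. Containment (⊇): the Bézout identity exhibits 3 as an element of (102, 189), giving (3) ⊆ (102, 189). Containment (⊆): since 3 | 102 and 3 | 189 (102 = 3·34, 189 = 3·63), every Z-linear combination of 102 and 189 is divisible by 3, so (102, 189) ⊆ (3). Therefore (102, 189) = (3), d = 3.

Final answer: (102, 189) = (3); d = 3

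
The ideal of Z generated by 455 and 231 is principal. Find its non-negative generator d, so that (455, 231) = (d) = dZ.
In the PID Z, (a, b) is generated by gcd(a, b). Compute gcd(455, 231) with the extended Euclidean algorithm, tracking rows (r, s, t) with s·455 + t·231 = r:
  row A: (455, 1, 0)   [1·455 + 0·231 = 455]
  row B: (231, 0, 1)   [0·455 + 1·231 = 231]
  455 = 1·231 + 224   → row C = row A − 1·row B = (224, 1, −1)   [check: 1·455 − 1·231 = 224]
  231 = 1·224 + 7   → row D = row B − 1·row C = (7, −1, 2)   [check: −1·455 + 2·231 = 7]
  224 = 32·7 + 0   → remainder 0, stop. gcd = 7 (last nonzero row D).
So gcd(455, 231) = 7, with Bézout identity −1·455 + 2·231 = 7. Containment (⊇): the Bézout identity exhibits 7 as an element of (455, 231), giving (7) ⊆ (455, 231). Containment (⊆): since 7 | 455 and 7 | 231 (455 = 7·65, 231 = 7·33), every Z-linear combination of 455 and 231 is divisible by 7, so (455, 231) ⊆ (7). Therefore (455, 231) = (7), d = 7.

Final answer: (455, 231) = (7); d = 7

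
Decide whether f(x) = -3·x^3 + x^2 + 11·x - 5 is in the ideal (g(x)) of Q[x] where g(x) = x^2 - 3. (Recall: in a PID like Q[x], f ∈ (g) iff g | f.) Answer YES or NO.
NO

In Q[x] the ideal (g) consists of all multiples of g, so f ∈ (g) iff g | f, i.e. iff the remainder of f on division by g is 0. Divide f by g (g is monic, so eliminate the leading term of the running remainder at each step):
  leading term -3·x^3: subtract (-3·x)·g(x) = -3·x^3 + 9·x, leaving x^2 + 2·x - 5
  leading term x^2: subtract (1)·g(x) = x^2 - 3, leaving 2·x - 2
The remainder r(x) = 2·x - 2 ≠ 0 (and deg r < deg g), so g ∤ f, i.e. f ∉ (g).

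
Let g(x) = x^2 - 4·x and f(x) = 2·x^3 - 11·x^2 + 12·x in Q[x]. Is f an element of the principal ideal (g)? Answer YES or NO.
YES

In Q[x] the ideal (g) consists of all multiples of g, so f ∈ (g) iff g | f, i.e. iff the remainder of f on division by g is 0. Divide f by g (g is monic, so eliminate the leading term of the running remainder at each step):
  leading term 2·x^3: subtract (2·x)·g(x) = 2·x^3 - 8·x^2, leaving -3·x^2 + 12·x
  leading term -3·x^2: subtract (-3)·g(x) = -3·x^2 + 12·x, leaving 0
The remainder is 0, so f(x) = g(x) · h(x) with h(x) = 2·x - 3. Hence g | f, i.e. f ∈ (g).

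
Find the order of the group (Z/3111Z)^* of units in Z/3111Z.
|(Z/3111Z)^*| = 1920

(Z/3111Z)^* consists of the classes a with gcd(a, 3111) = 1, so its order is φ(3111). φ is multiplicative, with φ(p^e) = p^e − p^(e−1). Factorise 3111 = 3 · 17 · 61. Then
  φ(3111) = (3 − 1) · (17 − 1) · (61 − 1) = 2 · 16 · 60 = 1920.
Thus |(Z/3111Z)^*| = 1920.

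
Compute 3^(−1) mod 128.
3^(−1) ≡ 43 (mod 128)

Apply the extended Euclidean algorithm to (128, 3), tracking rows (r, s, t) with s·128 + t·3 = r. Each division r_prev = q·r_cur + r_new produces the new row as (previous row) − q·(current row):
  row A: (128, 1, 0)   [1·128 + 0·3 = 128]
  row B: (3, 0, 1)   [0·128 + 1·3 = 3]
  128 = 42·3 + 2   → row C = row A − 42·row B = (2, 1, −42)   [check: 1·128 − 42·3 = 2]
  3 = 1·2 + 1   → row D = row B − 1·row C = (1, −1, 43)   [check: −1·128 + 43·3 = 1]
  2 = 2·1 + 0   → remainder 0, stop. gcd = 1 (last nonzero row D).
The gcd is 1, so 3 is invertible mod 128. The last nonzero row gives −1·128 + 43·3 = 1, so t = 43. So 3^(−1) ≡ 43 (mod 128). Verify: 3 · 43 = 129 ≡ 1 (mod 128). ✓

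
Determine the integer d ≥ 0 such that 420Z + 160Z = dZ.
In the PID Z, (a, b) is generated by gcd(a, b). Compute gcd(420, 160) with the extended Euclidean algorithm, tracking rows (r, s, t) with s·420 + t·160 = r:
  row A: (420, 1, 0)   [1·420 + 0·160 = 420]
  row B: (160, 0, 1)   [0·420 + 1·160 = 160]
  420 = 2·160 + 100   → row C = row A − 2·row B = (100, 1, −2)   [check: 1·420 − 2·160 = 100]
  160 = 1·100 + 60   → row D = row B − 1·row C = (60, −1, 3)   [check: −1·420 + 3·160 = 60]
  100 = 1·60 + 40   → row E = row C − 1·row D = (40, 2, −5)   [check: 2·420 − 5·160 = 40]
  60 = 1·40 + 20   → row F = row D − 1·row E = (20, −3, 8)   [check: −3·420 + 8·160 = 20]
  40 = 2·20 + 0   → remainder 0, stop. gcd = 20 (last nonzero row F).
So gcd(420, 160) = 20, with Bézout identity −3·420 + 8·160 = 20. Containment (⊇): the Bézout identity exhibits 20 as an element of (420, 160), giving (20) ⊆ (420, 160). Containment (⊆): since 20 | 420 and 20 | 160 (420 = 20·21, 160 = 20·8), every Z-linear combination of 420 and 160 is divisible by 20, so (420, 160) ⊆ (20). Therefore (420, 160) = (20), d = 20.

Final answer: (420, 160) = (20); d = 20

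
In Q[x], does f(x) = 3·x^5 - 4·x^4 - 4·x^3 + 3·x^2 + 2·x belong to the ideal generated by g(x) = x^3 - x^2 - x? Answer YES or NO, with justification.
In Q[x] the ideal (g) consists of all multiples of g, so f ∈ (g) iff g | f, i.e. iff the remainder of f on division by g is 0. Divide f by g (g is monic, so eliminate the leading term of the running remainder at each step):
  leading term 3·x^5: subtract (3·x^2)·g(x) = 3·x^5 - 3·x^4 - 3·x^3, leaving -x^4 - x^3 + 3·x^2 + 2·x
  leading term -x^4: subtract (-x)·g(x) = -x^4 + x^3 + x^2, leaving -2·x^3 + 2·x^2 + 2·x
  leading term -2·x^3: subtract (-2)·g(x) = -2·x^3 + 2·x^2 + 2·x, leaving 0
The remainder is 0, so f(x) = g(x) · h(x) with h(x) = 3·x^2 - x - 2. Hence g | f, i.e. f ∈ (g).

Final answer: YES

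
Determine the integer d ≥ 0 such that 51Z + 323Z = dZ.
(51, 323) = (17); d = 17

In the PID Z, (a, b) is generated by gcd(a, b). Compute gcd(323, 51) with the extended Euclidean algorithm, tracking rows (r, s, t) with s·323 + t·51 = r:
  row A: (323, 1, 0)   [1·323 + 0·51 = 323]
  row B: (51, 0, 1)   [0·323 + 1·51 = 51]
  323 = 6·51 + 17   → row C = row A − 6·row B = (17, 1, −6)   [check: 1·323 − 6·51 = 17]
  51 = 3·17 + 0   → remainder 0, stop. gcd = 17 (last nonzero row C).
So gcd(51, 323) = 17, with Bézout identity 1·323 − 6·51 = 17. Containment (⊇): the Bézout identity exhibits 17 as an element of (51, 323), giving (17) ⊆ (51, 323). Containment (⊆): since 17 | 51 and 17 | 323 (51 = 17·3, 323 = 17·19), every Z-linear combination of 51 and 323 is divisible by 17, so (51, 323) ⊆ (17). Therefore (51, 323) = (17), d = 17.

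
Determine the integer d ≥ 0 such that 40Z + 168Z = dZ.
(40, 168) = (8); d = 8

In the PID Z, (a, b) is generated by gcd(a, b). Compute gcd(168, 40) with the extended Euclidean algorithm, tracking rows (r, s, t) with s·168 + t·40 = r:
  row A: (168, 1, 0)   [1·168 + 0·40 = 168]
  row B: (40, 0, 1)   [0·168 + 1·40 = 40]
  168 = 4·40 + 8   → row C = row A − 4·row B = (8, 1, −4)   [check: 1·168 − 4·40 = 8]
  40 = 5·8 + 0   → remainder 0, stop. gcd = 8 (last nonzero row C).
So gcd(40, 168) = 8, with Bézout identity 1·168 − 4·40 = 8. Containment (⊇): the Bézout identity exhibits 8 as an element of (40, 168), giving (8) ⊆ (40, 168). Containment (⊆): since 8 | 40 and 8 | 168 (40 = 8·5, 168 = 8·21), every Z-linear combination of 40 and 168 is divisible by 8, so (40, 168) ⊆ (8). Therefore (40, 168) = (8), d = 8.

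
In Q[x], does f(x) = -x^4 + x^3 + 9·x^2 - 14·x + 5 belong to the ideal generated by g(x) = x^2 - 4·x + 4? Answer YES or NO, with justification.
NO

In Q[x] the ideal (g) consists of all multiples of g, so f ∈ (g) iff g | f, i.e. iff the remainder of f on division by g is 0. Divide f by g (g is monic, so eliminate the leading term of the running remainder at each step):
  leading term -x^4: subtract (-x^2)·g(x) = -x^4 + 4·x^3 - 4·x^2, leaving -3·x^3 + 13·x^2 - 14·x + 5
  leading term -3·x^3: subtract (-3·x)·g(x) = -3·x^3 + 12·x^2 - 12·x, leaving x^2 - 2·x + 5
  leading term x^2: subtract (1)·g(x) = x^2 - 4·x + 4, leaving 2·x + 1
The remainder r(x) = 2·x + 1 ≠ 0 (and deg r < deg g), so g ∤ f, i.e. f ∉ (g).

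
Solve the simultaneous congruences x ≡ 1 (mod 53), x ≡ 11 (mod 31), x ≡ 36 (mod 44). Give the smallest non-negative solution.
x ≡ 20936 (mod 72292); the representative in [0, 72292) is 20936

The moduli 53, 31, 44 are pairwise coprime, so by the CRT there is a unique solution mod 53·31·44 = 72292.
Solve by successive substitution. Start with x ≡ 1 (mod 53).
  Combine with x ≡ 11 (mod 31): write x = 1 + 53·t and require 1 + 53·t ≡ 11 (mod 31), i.e. 53·t ≡ 11 − 1 ≡ 10 (mod 31). Since 53^(−1) ≡ 24 (mod 31) (53 ≡ 22 (mod 31)), t ≡ 24·10 ≡ 23 (mod 31). So x ≡ 1 + 53·23 = 1220 (mod 1643).
  Combine with x ≡ 36 (mod 44): write x = 1220 + 1643·t and require 1220 + 1643·t ≡ 36 (mod 44), i.e. 1643·t ≡ 36 − 1220 ≡ 4 (mod 44). Since 1643^(−1) ≡ 3 (mod 44) (1643 ≡ 15 (mod 44)), t ≡ 3·4 ≡ 12 (mod 44). So x ≡ 1220 + 1643·12 = 20936 (mod 72292).
Unique solution in [0, 72292): x = 20936.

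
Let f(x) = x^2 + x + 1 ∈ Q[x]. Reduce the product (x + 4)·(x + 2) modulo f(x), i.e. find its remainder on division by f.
First multiply in Q[x] without reducing: a · b = x^2 + 6·x + 8. Now divide by f(x) = x^2 + x + 1, eliminating the leading term at each step:
  leading term x^2: subtract (1)·f(x) = x^2 + x + 1, leaving 5·x + 7
The degree is now < 2, so this is the remainder. Hence a · b ≡ 5·x + 7 in Q[x]/(f).

Final answer: a · b ≡ 5·x + 7 (mod f(x))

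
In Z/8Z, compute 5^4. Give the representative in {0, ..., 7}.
1

Use repeated squaring. Binary(4) = 100. Walk through the bits of the exponent 4 left-to-right: at each bit after the leading one, square the running value, then multiply by 5 if the bit is 1 (always reducing mod 8):
  bit 1 = 1 (leading): start with 5.
  bit 2 = 0: square 5^2 = 25 ≡ 1 (mod 8).
  bit 3 = 0: square 1^2 = 1 (mod 8).
Final value: 5^4 ≡ 1 (mod 8).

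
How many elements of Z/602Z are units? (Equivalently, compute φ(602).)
Z/602Z has φ(602) = 252 units

An element a ∈ Z/602Z is a unit iff gcd(a, 602) = 1, so the number of units is φ(602). φ is multiplicative, with φ(p^e) = p^e − p^(e−1). Factorise 602 = 2 · 7 · 43. Then
  φ(602) = (2 − 1) · (7 − 1) · (43 − 1) = 1 · 6 · 42 = 252.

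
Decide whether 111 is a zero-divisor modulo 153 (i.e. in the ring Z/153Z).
gcd(111, 153) = 3 > 1, so 111 is not a unit in Z/153Z. In Z/nZ every nonzero non-unit is a zero-divisor: explicitly, take b = 153/gcd = 51 ≠ 0 (mod 153); then 111·51 = 5661 = 37·153, i.e. 111·51 ≡ 0 (mod 153). So 111 is a zero-divisor.

Final answer: YES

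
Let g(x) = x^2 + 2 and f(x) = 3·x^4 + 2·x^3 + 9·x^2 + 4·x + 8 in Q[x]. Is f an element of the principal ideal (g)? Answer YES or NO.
In Q[x] the ideal (g) consists of all multiples of g, so f ∈ (g) iff g | f, i.e. iff the remainder of f on division by g is 0. Divide f by g (g is monic, so eliminate the leading term of the running remainder at each step):
  leading term 3·x^4: subtract (3·x^2)·g(x) = 3·x^4 + 6·x^2, leaving 2·x^3 + 3·x^2 + 4·x + 8
  leading term 2·x^3: subtract (2·x)·g(x) = 2·x^3 + 4·x, leaving 3·x^2 + 8
  leading term 3·x^2: subtract (3)·g(x) = 3·x^2 + 6, leaving 2
The remainder r(x) = 2 ≠ 0 (and deg r < deg g), so g ∤ f, i.e. f ∉ (g).

Final answer: NO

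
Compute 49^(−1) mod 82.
Apply the extended Euclidean algorithm to (82, 49), tracking rows (r, s, t) with s·82 + t·49 = r. Each division r_prev = q·r_cur + r_new produces the new row as (previous row) − q·(current row):
  row A: (82, 1, 0)   [1·82 + 0·49 = 82]
  row B: (49, 0, 1)   [0·82 + 1·49 = 49]
  82 = 1·49 + 33   → row C = row A − 1·row B = (33, 1, −1)   [check: 1·82 − 1·49 = 33]
  49 = 1·33 + 16   → row D = row B − 1·row C = (16, −1, 2)   [check: −1·82 + 2·49 = 16]
  33 = 2·16 + 1   → row E = row C − 2·row D = (1, 3, −5)   [check: 3·82 − 5·49 = 1]
  16 = 16·1 + 0   → remainder 0, stop. gcd = 1 (last nonzero row E).
The gcd is 1, so 49 is invertible mod 82. The last nonzero row gives 3·82 − 5·49 = 1, so t = −5. So 49^(−1) ≡ −5 ≡ 77 (mod 82). Verify: 49 · 77 = 3773 ≡ 1 (mod 82). ✓

Final answer: 49^(−1) ≡ 77 (mod 82)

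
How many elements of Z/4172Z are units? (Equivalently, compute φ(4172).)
An element a ∈ Z/4172Z is a unit iff gcd(a, 4172) = 1, so the number of units is φ(4172). φ is multiplicative, with φ(p^e) = p^e − p^(e−1). Factorise 4172 = 2^2 · 7 · 149. Then
  φ(4172) = (2^2 − 2^1) · (7 − 1) · (149 − 1) = 2 · 6 · 148 = 1776.

Final answer: Z/4172Z has φ(4172) = 1776 units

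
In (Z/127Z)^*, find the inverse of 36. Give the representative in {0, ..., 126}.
Apply the extended Euclidean algorithm to (127, 36), tracking rows (r, s, t) with s·127 + t·36 = r. Each division r_prev = q·r_cur + r_new produces the new row as (previous row) − q·(current row):
  row A: (127, 1, 0)   [1·127 + 0·36 = 127]
  row B: (36, 0, 1)   [0·127 + 1·36 = 36]
  127 = 3·36 + 19   → row C = row A − 3·row B = (19, 1, −3)   [check: 1·127 − 3·36 = 19]
  36 = 1·19 + 17   → row D = row B − 1·row C = (17, −1, 4)   [check: −1·127 + 4·36 = 17]
  19 = 1·17 + 2   → row E = row C − 1·row D = (2, 2, −7)   [check: 2·127 − 7·36 = 2]
  17 = 8·2 + 1   → row F = row D − 8·row E = (1, −17, 60)   [check: −17·127 + 60·36 = 1]
  2 = 2·1 + 0   → remainder 0, stop. gcd = 1 (last nonzero row F).
The gcd is 1, so 36 is invertible mod 127. The last nonzero row gives −17·127 + 60·36 = 1, so t = 60. So 36^(−1) ≡ 60 (mod 127). Verify: 36 · 60 = 2160 ≡ 1 (mod 127). ✓

Final answer: 36^(−1) ≡ 60 (mod 127)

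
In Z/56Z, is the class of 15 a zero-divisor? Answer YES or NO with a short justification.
NO

gcd(15, 56) = 1, so 15 is a unit in Z/56Z (it has a multiplicative inverse). A unit cannot be a zero-divisor: if 15·b ≡ 0 then multiplying both sides by 15^(−1) gives b ≡ 0. So 15 is not a zero-divisor.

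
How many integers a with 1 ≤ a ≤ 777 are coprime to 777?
432

The number of a ∈ {1, ..., 777} with gcd(a, 777) = 1 is by definition Euler's totient φ(777). φ is multiplicative, with φ(p^e) = p^e − p^(e−1). Factorise 777 = 3 · 7 · 37. Then
  φ(777) = (3 − 1) · (7 − 1) · (37 − 1) = 2 · 6 · 36 = 432.
So there are 432 such integers.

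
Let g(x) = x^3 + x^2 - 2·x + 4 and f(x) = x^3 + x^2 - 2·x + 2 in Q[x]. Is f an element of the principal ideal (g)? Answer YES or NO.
In Q[x] the ideal (g) consists of all multiples of g, so f ∈ (g) iff g | f, i.e. iff the remainder of f on division by g is 0. Divide f by g (g is monic, so eliminate the leading term of the running remainder at each step):
  leading term x^3: subtract (1)·g(x) = x^3 + x^2 - 2·x + 4, leaving -2
The remainder r(x) = -2 ≠ 0 (and deg r < deg g), so g ∤ f, i.e. f ∉ (g).

Final answer: NO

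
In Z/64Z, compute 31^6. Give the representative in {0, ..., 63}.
1

Use repeated squaring. Binary(6) = 110. Walk through the bits of the exponent 6 left-to-right: at each bit after the leading one, square the running value, then multiply by 31 if the bit is 1 (always reducing mod 64):
  bit 1 = 1 (leading): start with 31.
  bit 2 = 1: square 31^2 = 961 ≡ 1; bit is 1, so multiply 1·31 = 31 (mod 64).
  bit 3 = 0: square 31^2 = 961 ≡ 1 (mod 64).
Final value: 31^6 ≡ 1 (mod 64).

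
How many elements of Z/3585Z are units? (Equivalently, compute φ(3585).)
Z/3585Z has φ(3585) = 1904 units

An element a ∈ Z/3585Z is a unit iff gcd(a, 3585) = 1, so the number of units is φ(3585). φ is multiplicative, with φ(p^e) = p^e − p^(e−1). Factorise 3585 = 3 · 5 · 239. Then
  φ(3585) = (3 − 1) · (5 − 1) · (239 − 1) = 2 · 4 · 238 = 1904.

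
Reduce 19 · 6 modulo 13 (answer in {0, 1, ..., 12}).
Reduce the factors first: 19 ≡ 6 (mod 13), so 19 · 6 ≡ 6 · 6 (mod 13). 6 · 6 = 36. Dividing by 13: 36 = 2·13 + 10. So (19 · 6) mod 13 = 10.

Final answer: 10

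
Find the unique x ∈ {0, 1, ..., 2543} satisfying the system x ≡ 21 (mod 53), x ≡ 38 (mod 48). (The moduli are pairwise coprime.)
The moduli 53, 48 are pairwise coprime, so by the CRT there is a unique solution mod 53·48 = 2544.
Solve by successive substitution. Start with x ≡ 21 (mod 53).
  Combine with x ≡ 38 (mod 48): write x = 21 + 53·t and require 21 + 53·t ≡ 38 (mod 48), i.e. 53·t ≡ 38 − 21 ≡ 17 (mod 48). Since 53^(−1) ≡ 29 (mod 48) (53 ≡ 5 (mod 48)), t ≡ 29·17 ≡ 13 (mod 48). So x ≡ 21 + 53·13 = 710 (mod 2544).
Unique solution in [0, 2544): x = 710.

Final answer: x ≡ 710 (mod 2544); the representative in [0, 2544) is 710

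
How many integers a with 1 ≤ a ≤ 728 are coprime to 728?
The number of a ∈ {1, ..., 728} with gcd(a, 728) = 1 is by definition Euler's totient φ(728). φ is multiplicative, with φ(p^e) = p^e − p^(e−1). Factorise 728 = 2^3 · 7 · 13. Then
  φ(728) = (2^3 − 2^2) · (7 − 1) · (13 − 1) = 4 · 6 · 12 = 288.
So there are 288 such integers.

Final answer: 288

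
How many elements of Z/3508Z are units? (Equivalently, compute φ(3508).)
An element a ∈ Z/3508Z is a unit iff gcd(a, 3508) = 1, so the number of units is φ(3508). φ is multiplicative, with φ(p^e) = p^e − p^(e−1). Factorise 3508 = 2^2 · 877. Then
  φ(3508) = (2^2 − 2^1) · (877 − 1) = 2 · 876 = 1752.

Final answer: Z/3508Z has φ(3508) = 1752 units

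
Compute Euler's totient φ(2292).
φ is multiplicative, with φ(p^e) = p^e − p^(e−1). Factorise 2292 = 2^2 · 3 · 191. Then
  φ(2292) = (2^2 − 2^1) · (3 − 1) · (191 − 1) = 2 · 2 · 190 = 760.

Final answer: φ(2292) = 760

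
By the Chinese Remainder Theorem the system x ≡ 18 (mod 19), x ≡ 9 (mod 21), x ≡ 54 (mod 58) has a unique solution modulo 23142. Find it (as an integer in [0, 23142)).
The moduli 19, 21, 58 are pairwise coprime, so by the CRT there is a unique solution mod 19·21·58 = 23142.
Solve by successive substitution. Start with x ≡ 18 (mod 19).
  Combine with x ≡ 9 (mod 21): write x = 18 + 19·t and require 18 + 19·t ≡ 9 (mod 21), i.e. 19·t ≡ 9 − 18 ≡ 12 (mod 21). Since 19^(−1) ≡ 10 (mod 21), t ≡ 10·12 ≡ 15 (mod 21). So x ≡ 18 + 19·15 = 303 (mod 399).
  Combine with x ≡ 54 (mod 58): write x = 303 + 399·t and require 303 + 399·t ≡ 54 (mod 58), i.e. 399·t ≡ 54 − 303 ≡ 41 (mod 58). Since 399^(−1) ≡ 33 (mod 58) (399 ≡ 51 (mod 58)), t ≡ 33·41 ≡ 19 (mod 58). So x ≡ 303 + 399·19 = 7884 (mod 23142).
Unique solution in [0, 23142): x = 7884.

Final answer: x ≡ 7884 (mod 23142); the representative in [0, 23142) is 7884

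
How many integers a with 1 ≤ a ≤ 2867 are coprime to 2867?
The number of a ∈ {1, ..., 2867} with gcd(a, 2867) = 1 is by definition Euler's totient φ(2867). φ is multiplicative, with φ(p^e) = p^e − p^(e−1). Factorise 2867 = 47 · 61. Then
  φ(2867) = (47 − 1) · (61 − 1) = 46 · 60 = 2760.
So there are 2760 such integers.

Final answer: 2760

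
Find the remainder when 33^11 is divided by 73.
60

Use repeated squaring. Binary(11) = 1011. Walk through the bits of the exponent 11 left-to-right: at each bit after the leading one, square the running value, then multiply by 33 if the bit is 1 (always reducing mod 73):
  bit 1 = 1 (leading): start with 33.
  bit 2 = 0: square 33^2 = 1089 ≡ 67 (mod 73).
  bit 3 = 1: square 67^2 = 4489 ≡ 36; bit is 1, so multiply 36·33 = 1188 ≡ 20 (mod 73).
  bit 4 = 1: square 20^2 = 400 ≡ 35; bit is 1, so multiply 35·33 = 1155 ≡ 60 (mod 73).
Final value: 33^11 ≡ 60 (mod 73).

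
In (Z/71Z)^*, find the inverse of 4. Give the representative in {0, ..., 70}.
Apply the extended Euclidean algorithm to (71, 4), tracking rows (r, s, t) with s·71 + t·4 = r. Each division r_prev = q·r_cur + r_new produces the new row as (previous row) − q·(current row):
  row A: (71, 1, 0)   [1·71 + 0·4 = 71]
  row B: (4, 0, 1)   [0·71 + 1·4 = 4]
  71 = 17·4 + 3   → row C = row A − 17·row B = (3, 1, −17)   [check: 1·71 − 17·4 = 3]
  4 = 1·3 + 1   → row D = row B − 1·row C = (1, −1, 18)   [check: −1·71 + 18·4 = 1]
  3 = 3·1 + 0   → remainder 0, stop. gcd = 1 (last nonzero row D).
The gcd is 1, so 4 is invertible mod 71. The last nonzero row gives −1·71 + 18·4 = 1, so t = 18. So 4^(−1) ≡ 18 (mod 71). Verify: 4 · 18 = 72 ≡ 1 (mod 71). ✓

Final answer: 4^(−1) ≡ 18 (mod 71)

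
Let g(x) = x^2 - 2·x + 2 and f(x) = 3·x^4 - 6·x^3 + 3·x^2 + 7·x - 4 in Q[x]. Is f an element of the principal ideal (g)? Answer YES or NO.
NO

In Q[x] the ideal (g) consists of all multiples of g, so f ∈ (g) iff g | f, i.e. iff the remainder of f on division by g is 0. Divide f by g (g is monic, so eliminate the leading term of the running remainder at each step):
  leading term 3·x^4: subtract (3·x^2)·g(x) = 3·x^4 - 6·x^3 + 6·x^2, leaving -3·x^2 + 7·x - 4
  leading term -3·x^2: subtract (-3)·g(x) = -3·x^2 + 6·x - 6, leaving x + 2
The remainder r(x) = x + 2 ≠ 0 (and deg r < deg g), so g ∤ f, i.e. f ∉ (g).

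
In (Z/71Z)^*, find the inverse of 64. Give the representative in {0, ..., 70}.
64^(−1) ≡ 10 (mod 71)

Apply the extended Euclidean algorithm to (71, 64), tracking rows (r, s, t) with s·71 + t·64 = r. Each division r_prev = q·r_cur + r_new produces the new row as (previous row) − q·(current row):
  row A: (71, 1, 0)   [1·71 + 0·64 = 71]
  row B: (64, 0, 1)   [0·71 + 1·64 = 64]
  71 = 1·64 + 7   → row C = row A − 1·row B = (7, 1, −1)   [check: 1·71 − 1·64 = 7]
  64 = 9·7 + 1   → row D = row B − 9·row C = (1, −9, 10)   [check: −9·71 + 10·64 = 1]
  7 = 7·1 + 0   → remainder 0, stop. gcd = 1 (last nonzero row D).
The gcd is 1, so 64 is invertible mod 71. The last nonzero row gives −9·71 + 10·64 = 1, so t = 10. So 64^(−1) ≡ 10 (mod 71). Verify: 64 · 10 = 640 ≡ 1 (mod 71). ✓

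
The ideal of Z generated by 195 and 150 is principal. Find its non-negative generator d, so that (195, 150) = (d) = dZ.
In the PID Z, (a, b) is generated by gcd(a, b). Compute gcd(195, 150) with the extended Euclidean algorithm, tracking rows (r, s, t) with s·195 + t·150 = r:
  row A: (195, 1, 0)   [1·195 + 0·150 = 195]
  row B: (150, 0, 1)   [0·195 + 1·150 = 150]
  195 = 1·150 + 45   → row C = row A − 1·row B = (45, 1, −1)   [check: 1·195 − 1·150 = 45]
  150 = 3·45 + 15   → row D = row B − 3·row C = (15, −3, 4)   [check: −3·195 + 4·150 = 15]
  45 = 3·15 + 0   → remainder 0, stop. gcd = 15 (last nonzero row D).
So gcd(195, 150) = 15, with Bézout identity −3·195 + 4·150 = 15. Containment (⊇): the Bézout identity exhibits 15 as an element of (195, 150), giving (15) ⊆ (195, 150). Containment (⊆): since 15 | 195 and 15 | 150 (195 = 15·13, 150 = 15·10), every Z-linear combination of 195 and 150 is divisible by 15, so (195, 150) ⊆ (15). Therefore (195, 150) = (15), d = 15.

Final answer: (195, 150) = (15); d = 15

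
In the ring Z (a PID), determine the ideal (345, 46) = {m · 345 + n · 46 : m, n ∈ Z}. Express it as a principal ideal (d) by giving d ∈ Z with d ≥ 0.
In the PID Z, (a, b) is generated by gcd(a, b). Compute gcd(345, 46) with the extended Euclidean algorithm, tracking rows (r, s, t) with s·345 + t·46 = r:
  row A: (345, 1, 0)   [1·345 + 0·46 = 345]
  row B: (46, 0, 1)   [0·345 + 1·46 = 46]
  345 = 7·46 + 23   → row C = row A − 7·row B = (23, 1, −7)   [check: 1·345 − 7·46 = 23]
  46 = 2·23 + 0   → remainder 0, stop. gcd = 23 (last nonzero row C).
So gcd(345, 46) = 23, with Bézout identity 1·345 − 7·46 = 23. Containment (⊇): the Bézout identity exhibits 23 as an element of (345, 46), giving (23) ⊆ (345, 46). Containment (⊆): since 23 | 345 and 23 | 46 (345 = 23·15, 46 = 23·2), every Z-linear combination of 345 and 46 is divisible by 23, so (345, 46) ⊆ (23). Therefore (345, 46) = (23), d = 23.

Final answer: (345, 46) = (23); d = 23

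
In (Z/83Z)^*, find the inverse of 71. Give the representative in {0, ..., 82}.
Apply the extended Euclidean algorithm to (83, 71), tracking rows (r, s, t) with s·83 + t·71 = r. Each division r_prev = q·r_cur + r_new produces the new row as (previous row) − q·(current row):
  row A: (83, 1, 0)   [1·83 + 0·71 = 83]
  row B: (71, 0, 1)   [0·83 + 1·71 = 71]
  83 = 1·71 + 12   → row C = row A − 1·row B = (12, 1, −1)   [check: 1·83 − 1·71 = 12]
  71 = 5·12 + 11   → row D = row B − 5·row C = (11, −5, 6)   [check: −5·83 + 6·71 = 11]
  12 = 1·11 + 1   → row E = row C − 1·row D = (1, 6, −7)   [check: 6·83 − 7·71 = 1]
  11 = 11·1 + 0   → remainder 0, stop. gcd = 1 (last nonzero row E).
The gcd is 1, so 71 is invertible mod 83. The last nonzero row gives 6·83 − 7·71 = 1, so t = −7. So 71^(−1) ≡ −7 ≡ 76 (mod 83). Verify: 71 · 76 = 5396 ≡ 1 (mod 83). ✓

Final answer: 71^(−1) ≡ 76 (mod 83)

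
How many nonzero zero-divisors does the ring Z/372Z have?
In Z/372Z each nonzero element is either a unit (gcd with 372 is 1) or a zero-divisor (gcd > 1). The number of units is φ(372): factorise 372 = 2^2 · 3 · 31, so φ(372) = (2^2 − 2^1) · (3 − 1) · (31 − 1) = 2 · 2 · 30 = 120. The nonzero elements number 372 − 1 = 371. Hence the nonzero zero-divisors number 371 − 120 = 251.

Final answer: Z/372Z has 251 nonzero zero-divisors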